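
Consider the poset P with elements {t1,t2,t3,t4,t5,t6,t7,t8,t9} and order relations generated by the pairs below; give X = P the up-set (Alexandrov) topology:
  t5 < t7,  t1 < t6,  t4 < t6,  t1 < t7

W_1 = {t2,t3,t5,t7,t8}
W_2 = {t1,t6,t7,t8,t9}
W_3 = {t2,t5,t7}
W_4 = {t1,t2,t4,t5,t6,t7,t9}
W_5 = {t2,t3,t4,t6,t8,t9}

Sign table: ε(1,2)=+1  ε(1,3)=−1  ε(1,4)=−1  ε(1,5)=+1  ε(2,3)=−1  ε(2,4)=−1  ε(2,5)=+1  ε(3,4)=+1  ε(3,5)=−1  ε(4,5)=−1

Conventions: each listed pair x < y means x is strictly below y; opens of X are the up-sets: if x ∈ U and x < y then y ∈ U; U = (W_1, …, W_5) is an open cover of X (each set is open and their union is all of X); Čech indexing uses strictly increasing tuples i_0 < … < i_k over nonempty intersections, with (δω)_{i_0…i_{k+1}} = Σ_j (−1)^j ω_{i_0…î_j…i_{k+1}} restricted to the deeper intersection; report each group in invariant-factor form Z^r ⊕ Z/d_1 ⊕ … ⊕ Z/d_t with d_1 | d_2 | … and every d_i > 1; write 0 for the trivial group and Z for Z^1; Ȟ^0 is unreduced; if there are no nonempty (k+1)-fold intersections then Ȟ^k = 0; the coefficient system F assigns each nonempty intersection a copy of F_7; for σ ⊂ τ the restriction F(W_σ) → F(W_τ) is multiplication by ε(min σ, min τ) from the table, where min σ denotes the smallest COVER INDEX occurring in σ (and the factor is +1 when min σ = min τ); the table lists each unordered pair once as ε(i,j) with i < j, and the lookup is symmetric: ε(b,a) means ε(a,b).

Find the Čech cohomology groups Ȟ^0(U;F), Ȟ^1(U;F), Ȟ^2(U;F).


Ȟ^0 ≅ Z/7, Ȟ^1 ≅ 0 and Ȟ^2 ≅ Z/7

intersection data:
  W12={t7,t8} W13={t2,t5,t7} W14={t2,t5,t7} W15={t2,t3,t8} W23={t7} W24={t1,t6,t7,t9} W25={t6,t8,t9} W34={t2,t5,t7} W35={t2} W45={t2,t4,t6,t9}
  W123={t7} W124={t7} W125={t8} W134={t2,t5,t7} W135={t2} W145={t2} W234={t7} W245={t6,t9} W345={t2}
  W1234={t7} W1345={t2}
C dims 5,10,9,2; δ0: rk_F7 4; δ1: rk_F7 6; δ2: rk_F7 2
Ȟ^0 = (5 − 4) − 0 = 1, so Ȟ^0 ≅ Z/7
Ȟ^1 = (10 − 6) − 4 = 0, so Ȟ^1 ≅ 0
Ȟ^2 = (9 − 2) − 6 = 1, so Ȟ^2 ≅ Z/7


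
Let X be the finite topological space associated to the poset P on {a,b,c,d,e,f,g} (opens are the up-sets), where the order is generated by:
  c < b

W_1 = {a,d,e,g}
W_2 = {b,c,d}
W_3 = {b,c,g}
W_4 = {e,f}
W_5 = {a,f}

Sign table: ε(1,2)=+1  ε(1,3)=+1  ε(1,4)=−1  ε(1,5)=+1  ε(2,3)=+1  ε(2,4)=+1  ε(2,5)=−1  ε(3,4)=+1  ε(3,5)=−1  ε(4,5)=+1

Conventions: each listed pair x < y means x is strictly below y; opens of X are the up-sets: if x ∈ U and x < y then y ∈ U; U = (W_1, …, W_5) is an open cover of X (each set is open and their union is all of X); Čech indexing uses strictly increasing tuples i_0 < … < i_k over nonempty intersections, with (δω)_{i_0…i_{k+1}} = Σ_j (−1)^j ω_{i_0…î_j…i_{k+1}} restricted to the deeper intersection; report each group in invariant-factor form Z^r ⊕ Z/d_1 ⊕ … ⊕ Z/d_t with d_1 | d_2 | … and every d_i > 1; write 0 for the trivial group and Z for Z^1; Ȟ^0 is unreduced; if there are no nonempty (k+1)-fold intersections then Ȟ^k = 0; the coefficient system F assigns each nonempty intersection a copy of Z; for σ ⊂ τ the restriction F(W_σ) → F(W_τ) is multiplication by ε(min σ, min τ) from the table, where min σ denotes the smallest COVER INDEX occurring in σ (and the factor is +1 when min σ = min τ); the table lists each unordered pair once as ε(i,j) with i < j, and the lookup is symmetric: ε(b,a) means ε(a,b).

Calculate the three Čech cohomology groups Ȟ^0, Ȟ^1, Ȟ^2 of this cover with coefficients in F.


Ȟ^0 = 0; Ȟ^1 = Z ⊕ Z/2; Ȟ^2 = 0

nerve of the cover:
  W12={d} W13={g} W14={e} W15={a} W23={b,c} W45={f}
C dims 5,6; δ0: rk 5, SNF 1^4·2
Ȟ^0 = (5 − 5) − 0 = 0, so Ȟ^0 ≅ 0
Ȟ^1 = (6 − 0) − 5 = 1 plus torsion [2], so Ȟ^1 ≅ Z ⊕ Z/2
Ȟ^2 = (0 − 0) − 0 = 0, so Ȟ^2 ≅ 0


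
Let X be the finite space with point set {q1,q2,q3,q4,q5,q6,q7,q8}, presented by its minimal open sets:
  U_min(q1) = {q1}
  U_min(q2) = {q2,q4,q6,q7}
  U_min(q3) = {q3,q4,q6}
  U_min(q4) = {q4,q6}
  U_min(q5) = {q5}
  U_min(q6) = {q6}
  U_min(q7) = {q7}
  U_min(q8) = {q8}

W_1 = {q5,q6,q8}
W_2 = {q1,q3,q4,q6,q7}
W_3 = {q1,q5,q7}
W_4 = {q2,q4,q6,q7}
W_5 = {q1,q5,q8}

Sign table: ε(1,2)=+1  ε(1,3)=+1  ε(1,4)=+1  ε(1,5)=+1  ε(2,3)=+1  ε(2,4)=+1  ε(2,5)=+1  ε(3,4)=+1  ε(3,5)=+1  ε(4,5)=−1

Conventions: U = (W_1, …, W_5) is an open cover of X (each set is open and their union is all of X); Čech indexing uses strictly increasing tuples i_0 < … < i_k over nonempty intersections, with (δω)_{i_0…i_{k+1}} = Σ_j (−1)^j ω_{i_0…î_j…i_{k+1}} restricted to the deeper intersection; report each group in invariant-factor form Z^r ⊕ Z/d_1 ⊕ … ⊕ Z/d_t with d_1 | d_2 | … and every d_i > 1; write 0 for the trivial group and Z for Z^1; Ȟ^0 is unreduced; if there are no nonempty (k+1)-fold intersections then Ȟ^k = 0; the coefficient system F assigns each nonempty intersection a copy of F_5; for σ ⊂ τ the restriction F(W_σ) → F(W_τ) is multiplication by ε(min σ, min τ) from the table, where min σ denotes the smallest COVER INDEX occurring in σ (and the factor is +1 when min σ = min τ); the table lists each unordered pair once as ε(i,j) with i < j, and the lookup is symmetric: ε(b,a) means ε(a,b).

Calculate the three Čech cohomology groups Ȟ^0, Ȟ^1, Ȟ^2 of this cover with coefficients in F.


Ȟ^0(U;F) ≅ Z/5, Ȟ^1(U;F) ≅ Z/5, Ȟ^2(U;F) ≅ 0

cover nerve:
  W12={q6} W13={q5} W14={q6} W15={q5,q8} W23={q1,q7} W24={q4,q6,q7} W25={q1} W34={q7} W35={q1,q5}
  W124={q6} W135={q5} W234={q7} W235={q1}
C dims 5,9,4; δ0: rk_F5 4; δ1: rk_F5 4
Ȟ^0: (5−4)−0=1 ⇒ Z/5
Ȟ^1: (9−4)−4=1 ⇒ Z/5
Ȟ^2: (4−0)−4=0 ⇒ 0


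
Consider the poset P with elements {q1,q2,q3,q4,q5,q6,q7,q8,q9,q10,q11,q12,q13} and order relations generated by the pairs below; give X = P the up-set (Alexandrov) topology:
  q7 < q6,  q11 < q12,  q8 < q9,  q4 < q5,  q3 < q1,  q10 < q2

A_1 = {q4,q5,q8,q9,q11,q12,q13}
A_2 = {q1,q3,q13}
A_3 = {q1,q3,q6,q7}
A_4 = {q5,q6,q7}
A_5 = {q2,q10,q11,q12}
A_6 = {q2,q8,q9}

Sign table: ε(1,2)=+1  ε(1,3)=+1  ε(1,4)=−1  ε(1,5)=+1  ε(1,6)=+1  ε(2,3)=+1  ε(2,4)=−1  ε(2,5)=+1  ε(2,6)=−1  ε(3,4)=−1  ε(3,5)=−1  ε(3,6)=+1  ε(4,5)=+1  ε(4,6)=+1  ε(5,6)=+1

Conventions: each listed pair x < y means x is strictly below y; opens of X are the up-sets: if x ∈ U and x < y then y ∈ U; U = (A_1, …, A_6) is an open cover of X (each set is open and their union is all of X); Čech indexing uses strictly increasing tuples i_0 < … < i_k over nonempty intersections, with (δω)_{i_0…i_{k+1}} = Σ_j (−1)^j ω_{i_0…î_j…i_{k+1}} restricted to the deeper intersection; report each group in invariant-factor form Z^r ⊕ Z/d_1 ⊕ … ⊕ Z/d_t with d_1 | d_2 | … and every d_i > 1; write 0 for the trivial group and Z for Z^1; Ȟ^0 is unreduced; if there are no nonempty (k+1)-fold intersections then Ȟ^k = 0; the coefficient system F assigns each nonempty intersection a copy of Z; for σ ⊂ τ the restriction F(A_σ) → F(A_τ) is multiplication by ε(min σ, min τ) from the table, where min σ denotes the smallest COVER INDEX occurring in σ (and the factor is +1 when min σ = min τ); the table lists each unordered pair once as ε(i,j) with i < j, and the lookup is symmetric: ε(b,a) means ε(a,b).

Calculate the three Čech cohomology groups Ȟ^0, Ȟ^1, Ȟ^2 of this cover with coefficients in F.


nonempty intersections:
  A12={q13} A14={q5} A15={q11,q12} A16={q8,q9} A23={q1,q3} A34={q6,q7} A56={q2}
C dims 6,7; δ0: rk 5, SNF 1^5
Ȟ^0: (6−5)−0=1 ⇒ Z
Ȟ^1: (7−0)−5=2 ⇒ Z^2
Ȟ^2: (0−0)−0=0 ⇒ 0

Ȟ^0 ≅ Z; Ȟ^1 ≅ Z^2; Ȟ^2 ≅ 0


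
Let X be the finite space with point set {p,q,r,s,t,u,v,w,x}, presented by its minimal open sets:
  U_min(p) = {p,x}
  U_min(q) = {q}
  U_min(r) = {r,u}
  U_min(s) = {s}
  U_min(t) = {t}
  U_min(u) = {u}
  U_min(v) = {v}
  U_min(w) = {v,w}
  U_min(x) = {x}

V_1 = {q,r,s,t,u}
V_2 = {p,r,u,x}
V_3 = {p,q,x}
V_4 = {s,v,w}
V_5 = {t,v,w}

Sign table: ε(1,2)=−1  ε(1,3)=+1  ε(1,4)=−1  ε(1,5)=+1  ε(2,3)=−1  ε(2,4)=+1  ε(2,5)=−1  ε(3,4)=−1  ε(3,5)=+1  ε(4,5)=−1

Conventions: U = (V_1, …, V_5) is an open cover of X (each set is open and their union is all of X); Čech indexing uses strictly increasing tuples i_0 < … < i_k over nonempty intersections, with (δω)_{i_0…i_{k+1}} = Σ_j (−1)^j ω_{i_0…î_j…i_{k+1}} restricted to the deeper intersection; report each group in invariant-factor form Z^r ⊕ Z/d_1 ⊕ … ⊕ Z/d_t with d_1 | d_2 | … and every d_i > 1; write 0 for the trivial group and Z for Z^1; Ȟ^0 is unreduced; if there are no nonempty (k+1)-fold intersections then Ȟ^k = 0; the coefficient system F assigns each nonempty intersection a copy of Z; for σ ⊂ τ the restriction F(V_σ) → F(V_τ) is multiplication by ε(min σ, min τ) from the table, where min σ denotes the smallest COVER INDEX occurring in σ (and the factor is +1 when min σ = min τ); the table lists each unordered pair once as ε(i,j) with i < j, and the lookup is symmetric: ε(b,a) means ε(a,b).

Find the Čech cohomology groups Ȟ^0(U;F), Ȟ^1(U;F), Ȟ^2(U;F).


Ȟ^0(U;F) ≅ Z; Ȟ^1(U;F) ≅ Z^2; Ȟ^2(U;F) ≅ 0

cover nerve:
  V12={r,u} V13={q} V14={s} V15={t} V23={p,x} V45={v,w}
C dims 5,6; δ0: rk 4, SNF 1^4
Ȟ^0: (5−4)−0=1 ⇒ Z
Ȟ^1: (6−0)−4=2 ⇒ Z^2
Ȟ^2: (0−0)−0=0 ⇒ 0


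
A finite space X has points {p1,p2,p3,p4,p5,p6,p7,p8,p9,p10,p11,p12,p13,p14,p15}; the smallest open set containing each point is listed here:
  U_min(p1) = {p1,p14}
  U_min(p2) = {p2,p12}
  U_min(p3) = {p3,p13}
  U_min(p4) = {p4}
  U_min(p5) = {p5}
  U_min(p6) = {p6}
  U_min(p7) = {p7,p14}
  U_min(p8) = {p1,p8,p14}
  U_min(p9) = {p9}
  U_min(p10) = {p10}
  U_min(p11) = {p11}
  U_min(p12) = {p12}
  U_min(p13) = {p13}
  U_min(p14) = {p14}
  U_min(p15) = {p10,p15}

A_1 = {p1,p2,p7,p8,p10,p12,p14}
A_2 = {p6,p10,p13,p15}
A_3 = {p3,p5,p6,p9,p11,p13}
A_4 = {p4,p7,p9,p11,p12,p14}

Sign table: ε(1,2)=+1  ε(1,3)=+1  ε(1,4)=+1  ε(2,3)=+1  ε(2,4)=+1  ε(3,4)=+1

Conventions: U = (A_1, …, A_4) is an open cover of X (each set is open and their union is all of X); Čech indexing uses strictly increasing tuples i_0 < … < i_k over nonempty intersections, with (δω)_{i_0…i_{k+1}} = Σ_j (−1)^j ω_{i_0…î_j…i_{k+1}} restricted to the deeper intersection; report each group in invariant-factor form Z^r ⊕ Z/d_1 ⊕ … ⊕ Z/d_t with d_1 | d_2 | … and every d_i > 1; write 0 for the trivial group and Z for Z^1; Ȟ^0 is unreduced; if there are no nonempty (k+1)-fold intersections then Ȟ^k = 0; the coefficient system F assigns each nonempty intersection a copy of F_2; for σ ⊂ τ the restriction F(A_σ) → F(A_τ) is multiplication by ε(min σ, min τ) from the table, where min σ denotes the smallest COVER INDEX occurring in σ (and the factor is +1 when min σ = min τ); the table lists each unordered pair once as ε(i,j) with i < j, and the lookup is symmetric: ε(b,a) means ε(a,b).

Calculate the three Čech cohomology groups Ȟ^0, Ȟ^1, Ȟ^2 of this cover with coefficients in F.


Ȟ^0(U;F) ≅ Z/2, Ȟ^1(U;F) ≅ Z/2, Ȟ^2(U;F) ≅ 0

intersection data:
  A12={p10} A14={p7,p12,p14} A23={p6,p13} A34={p9,p11}
C dims 4,4; δ0: rk_F2 3
Ȟ^0 = (4 − 3) − 0 = 1, so Ȟ^0 ≅ Z/2
Ȟ^1 = (4 − 0) − 3 = 1, so Ȟ^1 ≅ Z/2
Ȟ^2 = (0 − 0) − 0 = 0, so Ȟ^2 ≅ 0


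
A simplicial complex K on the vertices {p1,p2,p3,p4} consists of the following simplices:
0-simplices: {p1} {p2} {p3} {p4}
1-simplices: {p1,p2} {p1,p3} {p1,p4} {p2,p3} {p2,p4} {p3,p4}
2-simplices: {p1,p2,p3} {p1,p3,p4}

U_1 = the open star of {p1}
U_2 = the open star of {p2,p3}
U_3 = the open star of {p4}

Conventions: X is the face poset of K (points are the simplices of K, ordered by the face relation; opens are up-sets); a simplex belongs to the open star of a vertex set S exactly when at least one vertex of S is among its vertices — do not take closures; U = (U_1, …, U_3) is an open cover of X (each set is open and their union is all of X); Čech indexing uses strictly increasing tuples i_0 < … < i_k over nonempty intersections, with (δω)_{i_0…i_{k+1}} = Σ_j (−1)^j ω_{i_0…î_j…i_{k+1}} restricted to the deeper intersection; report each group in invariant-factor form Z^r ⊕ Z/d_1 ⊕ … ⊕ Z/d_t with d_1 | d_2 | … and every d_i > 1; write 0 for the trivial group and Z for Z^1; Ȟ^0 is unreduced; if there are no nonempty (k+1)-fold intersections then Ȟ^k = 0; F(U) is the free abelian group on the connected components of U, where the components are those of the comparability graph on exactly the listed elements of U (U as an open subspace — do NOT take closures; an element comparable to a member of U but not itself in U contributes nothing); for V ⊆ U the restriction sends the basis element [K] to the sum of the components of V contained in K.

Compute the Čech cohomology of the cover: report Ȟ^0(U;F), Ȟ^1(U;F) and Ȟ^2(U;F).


nonempty overlaps:
  U1={{p1},{p1,p2},{p1,p3},{p1,p4},{p1,p2,p3},{p1,p3,p4}} U2={{p2},{p3},{p1,p2},{p1,p3},{p2,p3},{p2,p4},{p3,p4},{p1,p2,p3},{p1,p3,p4}} U3={{p4},{p1,p4},{p2,p4},{p3,p4},{p1,p3,p4}}
  U12={{p1,p2},{p1,p3},{p1,p2,p3},{p1,p3,p4}} U13={{p1,p4},{p1,p3,p4}} U23={{p2,p4},{p3,p4},{p1,p3,p4}}
  U123={{p1,p3,p4}}
components per intersection:
  U1: {{p1},{p1,p2},{p1,p3},{p1,p4},{p1,p2,p3},{p1,p3,p4}}
  U2: {{p2},{p3},{p1,p2},{p1,p3},{p2,p3},{p2,p4},{p3,p4},{p1,p2,p3},{p1,p3,p4}}
  U3: {{p4},{p1,p4},{p2,p4},{p3,p4},{p1,p3,p4}}
  U12: {{p1,p2},{p1,p3},{p1,p2,p3},{p1,p3,p4}}
  U13: {{p1,p4},{p1,p3,p4}}
  U23: {{p2,p4}} {{p3,p4},{p1,p3,p4}}
  U123: {{p1,p3,p4}}
C dims 3,4,1; δ0: rk 2, SNF 1^2; δ1: rk 1, SNF 1^1
degree 0: 3−2−0 = 1 → Ȟ^0 ≅ Z
degree 1: 4−1−2 = 1 → Ȟ^1 ≅ Z
degree 2: 1−0−1 = 0 → Ȟ^2 ≅ 0

Ȟ^0 ≅ Z,  Ȟ^1 ≅ Z,  Ȟ^2 ≅ 0


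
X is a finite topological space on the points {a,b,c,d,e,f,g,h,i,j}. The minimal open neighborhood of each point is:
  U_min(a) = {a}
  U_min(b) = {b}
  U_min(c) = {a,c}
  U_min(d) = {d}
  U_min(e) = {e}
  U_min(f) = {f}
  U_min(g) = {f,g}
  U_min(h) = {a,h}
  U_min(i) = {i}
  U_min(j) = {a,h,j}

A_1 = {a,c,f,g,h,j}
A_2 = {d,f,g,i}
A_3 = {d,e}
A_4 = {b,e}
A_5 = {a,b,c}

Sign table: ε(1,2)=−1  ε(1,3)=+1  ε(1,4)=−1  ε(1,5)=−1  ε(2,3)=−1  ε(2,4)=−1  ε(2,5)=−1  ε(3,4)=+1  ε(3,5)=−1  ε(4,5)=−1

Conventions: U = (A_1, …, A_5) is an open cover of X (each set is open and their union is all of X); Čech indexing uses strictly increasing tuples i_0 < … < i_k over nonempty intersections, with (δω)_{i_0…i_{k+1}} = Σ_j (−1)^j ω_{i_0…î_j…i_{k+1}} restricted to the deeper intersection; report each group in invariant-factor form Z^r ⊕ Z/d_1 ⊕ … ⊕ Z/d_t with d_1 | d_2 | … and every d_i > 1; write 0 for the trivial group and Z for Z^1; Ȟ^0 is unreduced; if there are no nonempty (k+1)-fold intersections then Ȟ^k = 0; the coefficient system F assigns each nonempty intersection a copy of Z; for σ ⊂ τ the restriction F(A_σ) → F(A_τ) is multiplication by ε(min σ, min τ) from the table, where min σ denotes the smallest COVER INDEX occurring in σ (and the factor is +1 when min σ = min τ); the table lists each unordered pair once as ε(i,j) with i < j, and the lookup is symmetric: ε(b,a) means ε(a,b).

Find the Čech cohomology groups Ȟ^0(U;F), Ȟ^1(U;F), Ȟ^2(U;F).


nerve of the cover:
  A12={f,g} A15={a,c} A23={d} A34={e} A45={b}
C dims 5,5; δ0: rk 4, SNF 1^4
Ȟ^0 = (5 − 4) − 0 = 1, so Ȟ^0 ≅ Z
Ȟ^1 = (5 − 0) − 4 = 1, so Ȟ^1 ≅ Z
Ȟ^2 = (0 − 0) − 0 = 0, so Ȟ^2 ≅ 0

Ȟ^0(U;F) ≅ Z, Ȟ^1(U;F) ≅ Z, Ȟ^2(U;F) ≅ 0


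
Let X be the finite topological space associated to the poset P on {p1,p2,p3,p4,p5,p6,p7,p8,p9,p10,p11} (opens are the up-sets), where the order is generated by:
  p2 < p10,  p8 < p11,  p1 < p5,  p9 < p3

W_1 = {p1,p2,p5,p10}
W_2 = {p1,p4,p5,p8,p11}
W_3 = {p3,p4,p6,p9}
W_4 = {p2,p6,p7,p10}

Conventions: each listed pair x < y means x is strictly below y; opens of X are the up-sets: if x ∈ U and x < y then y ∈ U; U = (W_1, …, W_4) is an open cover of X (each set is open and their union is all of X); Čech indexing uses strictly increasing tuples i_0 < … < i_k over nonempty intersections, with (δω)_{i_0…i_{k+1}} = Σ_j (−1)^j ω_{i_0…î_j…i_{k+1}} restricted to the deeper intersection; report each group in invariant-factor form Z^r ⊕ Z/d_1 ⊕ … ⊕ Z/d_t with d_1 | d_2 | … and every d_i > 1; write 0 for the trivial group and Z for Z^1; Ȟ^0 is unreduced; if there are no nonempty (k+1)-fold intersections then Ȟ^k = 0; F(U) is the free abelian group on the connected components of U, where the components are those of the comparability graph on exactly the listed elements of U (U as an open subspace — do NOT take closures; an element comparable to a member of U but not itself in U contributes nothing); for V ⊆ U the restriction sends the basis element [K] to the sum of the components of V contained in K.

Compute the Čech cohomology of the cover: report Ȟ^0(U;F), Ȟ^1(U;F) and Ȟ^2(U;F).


Ȟ^0(U;F) ≅ Z^7; Ȟ^1(U;F) ≅ 0; Ȟ^2(U;F) ≅ 0

intersection data:
  W12={p1,p5} W14={p2,p10} W23={p4} W34={p6}
components per intersection:
  W1: {p1,p5} {p2,p10}
  W2: {p1,p5} {p4} {p8,p11}
  W3: {p3,p9} {p4} {p6}
  W4: {p2,p10} {p6} {p7}
  W12: {p1,p5}
  W14: {p2,p10}
  W23: {p4}
  W34: {p6}
C dims 11,4; δ0: rk 4, SNF 1^4
Ȟ^0 = (11 − 4) − 0 = 7, so Ȟ^0 ≅ Z^7
Ȟ^1 = (4 − 0) − 4 = 0, so Ȟ^1 ≅ 0
Ȟ^2 = (0 − 0) − 0 = 0, so Ȟ^2 ≅ 0


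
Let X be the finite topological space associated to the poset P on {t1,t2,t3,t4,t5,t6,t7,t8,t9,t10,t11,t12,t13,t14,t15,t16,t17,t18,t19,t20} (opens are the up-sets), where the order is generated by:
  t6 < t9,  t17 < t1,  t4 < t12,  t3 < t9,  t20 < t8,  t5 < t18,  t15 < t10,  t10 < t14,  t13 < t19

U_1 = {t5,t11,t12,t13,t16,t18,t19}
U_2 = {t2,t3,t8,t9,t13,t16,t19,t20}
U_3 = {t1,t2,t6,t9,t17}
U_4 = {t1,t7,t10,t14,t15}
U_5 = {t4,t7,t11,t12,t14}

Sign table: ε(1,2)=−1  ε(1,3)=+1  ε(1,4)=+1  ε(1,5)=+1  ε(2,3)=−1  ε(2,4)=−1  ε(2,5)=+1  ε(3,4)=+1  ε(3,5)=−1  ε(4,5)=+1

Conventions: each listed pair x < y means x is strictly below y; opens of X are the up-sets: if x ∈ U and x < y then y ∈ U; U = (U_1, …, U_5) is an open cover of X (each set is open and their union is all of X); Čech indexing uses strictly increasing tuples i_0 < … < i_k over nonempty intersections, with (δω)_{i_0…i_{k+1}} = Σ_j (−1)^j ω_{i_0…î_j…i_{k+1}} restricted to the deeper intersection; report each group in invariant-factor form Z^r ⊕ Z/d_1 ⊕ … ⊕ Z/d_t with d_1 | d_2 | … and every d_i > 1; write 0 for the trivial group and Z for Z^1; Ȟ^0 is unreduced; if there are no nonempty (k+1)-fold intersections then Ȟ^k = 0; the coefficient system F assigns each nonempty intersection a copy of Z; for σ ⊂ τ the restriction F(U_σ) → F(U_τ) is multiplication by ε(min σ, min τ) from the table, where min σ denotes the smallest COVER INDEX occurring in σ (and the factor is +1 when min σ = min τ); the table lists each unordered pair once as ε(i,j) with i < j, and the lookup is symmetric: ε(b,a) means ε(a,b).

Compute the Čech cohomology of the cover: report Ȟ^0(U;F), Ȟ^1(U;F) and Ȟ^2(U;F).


Ȟ^0(U;F) ≅ Z; Ȟ^1(U;F) ≅ Z; Ȟ^2(U;F) ≅ 0

nonempty overlaps:
  U12={t13,t16,t19} U15={t11,t12} U23={t2,t9} U34={t1} U45={t7,t14}
C dims 5,5; δ0: rk 4, SNF 1^4
degree 0: 5−4−0 = 1 → Ȟ^0 ≅ Z
degree 1: 5−0−4 = 1 → Ȟ^1 ≅ Z
degree 2: 0−0−0 = 0 → Ȟ^2 ≅ 0


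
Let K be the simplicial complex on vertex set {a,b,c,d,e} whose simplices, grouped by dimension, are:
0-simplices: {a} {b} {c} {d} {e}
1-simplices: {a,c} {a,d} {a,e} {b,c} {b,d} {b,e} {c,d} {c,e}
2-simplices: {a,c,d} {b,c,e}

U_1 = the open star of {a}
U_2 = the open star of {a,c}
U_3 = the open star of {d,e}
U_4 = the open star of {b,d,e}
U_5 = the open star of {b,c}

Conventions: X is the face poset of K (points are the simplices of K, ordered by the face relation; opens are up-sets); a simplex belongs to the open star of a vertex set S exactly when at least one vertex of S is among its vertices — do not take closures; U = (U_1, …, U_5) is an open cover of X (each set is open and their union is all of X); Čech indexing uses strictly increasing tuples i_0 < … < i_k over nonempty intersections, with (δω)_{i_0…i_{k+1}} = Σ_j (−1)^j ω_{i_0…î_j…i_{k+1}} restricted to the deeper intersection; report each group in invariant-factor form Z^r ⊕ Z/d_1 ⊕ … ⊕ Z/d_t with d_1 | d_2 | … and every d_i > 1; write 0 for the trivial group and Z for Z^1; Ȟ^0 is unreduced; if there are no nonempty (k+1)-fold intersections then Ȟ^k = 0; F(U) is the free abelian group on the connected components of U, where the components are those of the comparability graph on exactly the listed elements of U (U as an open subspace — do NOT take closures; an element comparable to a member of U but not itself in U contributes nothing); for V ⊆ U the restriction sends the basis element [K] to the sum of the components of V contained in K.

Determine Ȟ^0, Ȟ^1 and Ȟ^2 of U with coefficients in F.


Ȟ^0(U;F) ≅ Z,  Ȟ^1(U;F) ≅ Z^2,  Ȟ^2(U;F) ≅ 0

intersection data:
  U1={{a},{a,c},{a,d},{a,e},{a,c,d}} U2={{a},{c},{a,c},{a,d},{a,e},{b,c},{c,d},{c,e},{a,c,d},{b,c,e}} U3={{d},{e},{a,d},{a,e},{b,d},{b,e},{c,d},{c,e},{a,c,d},{b,c,e}} U4={{b},{d},{e},{a,d},{a,e},{b,c},{b,d},{b,e},{c,d},{c,e},{a,c,d},{b,c,e}} U5={{b},{c},{a,c},{b,c},{b,d},{b,e},{c,d},{c,e},{a,c,d},{b,c,e}}
  U12={{a},{a,c},{a,d},{a,e},{a,c,d}} U13={{a,d},{a,e},{a,c,d}} U14={{a,d},{a,e},{a,c,d}} U15={{a,c},{a,c,d}} U23={{a,d},{a,e},{c,d},{c,e},{a,c,d},{b,c,e}} U24={{a,d},{a,e},{b,c},{c,d},{c,e},{a,c,d},{b,c,e}} U25={{c},{a,c},{b,c},{c,d},{c,e},{a,c,d},{b,c,e}} U34={{d},{e},{a,d},{a,e},{b,d},{b,e},{c,d},{c,e},{a,c,d},{b,c,e}} U35={{b,d},{b,e},{c,d},{c,e},{a,c,d},{b,c,e}} U45={{b},{b,c},{b,d},{b,e},{c,d},{c,e},{a,c,d},{b,c,e}}
  U123={{a,d},{a,e},{a,c,d}} U124={{a,d},{a,e},{a,c,d}} U125={{a,c},{a,c,d}} U134={{a,d},{a,e},{a,c,d}} U135={{a,c,d}} U145={{a,c,d}} U234={{a,d},{a,e},{c,d},{c,e},{a,c,d},{b,c,e}} U235={{c,d},{c,e},{a,c,d},{b,c,e}} U245={{b,c},{c,d},{c,e},{a,c,d},{b,c,e}} U345={{b,d},{b,e},{c,d},{c,e},{a,c,d},{b,c,e}}
  U1234={{a,d},{a,e},{a,c,d}} U1235={{a,c,d}} U1245={{a,c,d}} U1345={{a,c,d}} U2345={{c,d},{c,e},{a,c,d},{b,c,e}}
  U12345={{a,c,d}}
components per intersection:
  U1: {{a},{a,c},{a,d},{a,e},{a,c,d}}
  U2: {{a},{c},{a,c},{a,d},{a,e},{b,c},{c,d},{c,e},{a,c,d},{b,c,e}}
  U3: {{d},{a,d},{b,d},{c,d},{a,c,d}} {{e},{a,e},{b,e},{c,e},{b,c,e}}
  U4: {{b},{d},{e},{a,d},{a,e},{b,c},{b,d},{b,e},{c,d},{c,e},{a,c,d},{b,c,e}}
  U5: {{b},{c},{a,c},{b,c},{b,d},{b,e},{c,d},{c,e},{a,c,d},{b,c,e}}
  U12: {{a},{a,c},{a,d},{a,e},{a,c,d}}
  U13: {{a,d},{a,c,d}} {{a,e}}
  U14: {{a,d},{a,c,d}} {{a,e}}
  U15: {{a,c},{a,c,d}}
  U23: {{a,d},{c,d},{a,c,d}} {{a,e}} {{c,e},{b,c,e}}
  U24: {{a,d},{c,d},{a,c,d}} {{a,e}} {{b,c},{c,e},{b,c,e}}
  U25: {{c},{a,c},{b,c},{c,d},{c,e},{a,c,d},{b,c,e}}
  U34: {{d},{a,d},{b,d},{c,d},{a,c,d}} {{e},{a,e},{b,e},{c,e},{b,c,e}}
  U35: {{b,d}} {{b,e},{c,e},{b,c,e}} {{c,d},{a,c,d}}
  U45: {{b},{b,c},{b,d},{b,e},{c,e},{b,c,e}} {{c,d},{a,c,d}}
  U123: {{a,d},{a,c,d}} {{a,e}}
  U124: {{a,d},{a,c,d}} {{a,e}}
  U125: {{a,c},{a,c,d}}
  U134: {{a,d},{a,c,d}} {{a,e}}
  U135: {{a,c,d}}
  U145: {{a,c,d}}
  U234: {{a,d},{c,d},{a,c,d}} {{a,e}} {{c,e},{b,c,e}}
  U235: {{c,d},{a,c,d}} {{c,e},{b,c,e}}
  U245: {{b,c},{c,e},{b,c,e}} {{c,d},{a,c,d}}
  U345: {{b,d}} {{b,e},{c,e},{b,c,e}} {{c,d},{a,c,d}}
  U1234: {{a,d},{a,c,d}} {{a,e}}
  U1235: {{a,c,d}}
  U1245: {{a,c,d}}
  U1345: {{a,c,d}}
  U2345: {{c,d},{a,c,d}} {{c,e},{b,c,e}}
  U12345: {{a,c,d}}
C dims 6,20,19,7; δ0: rk 5, SNF 1^5; δ1: rk 13, SNF 1^13; δ2: rk 6, SNF 1^6
Ȟ^0 = (6 − 5) − 0 = 1, so Ȟ^0 ≅ Z
Ȟ^1 = (20 − 13) − 5 = 2, so Ȟ^1 ≅ Z^2
Ȟ^2 = (19 − 6) − 13 = 0, so Ȟ^2 ≅ 0


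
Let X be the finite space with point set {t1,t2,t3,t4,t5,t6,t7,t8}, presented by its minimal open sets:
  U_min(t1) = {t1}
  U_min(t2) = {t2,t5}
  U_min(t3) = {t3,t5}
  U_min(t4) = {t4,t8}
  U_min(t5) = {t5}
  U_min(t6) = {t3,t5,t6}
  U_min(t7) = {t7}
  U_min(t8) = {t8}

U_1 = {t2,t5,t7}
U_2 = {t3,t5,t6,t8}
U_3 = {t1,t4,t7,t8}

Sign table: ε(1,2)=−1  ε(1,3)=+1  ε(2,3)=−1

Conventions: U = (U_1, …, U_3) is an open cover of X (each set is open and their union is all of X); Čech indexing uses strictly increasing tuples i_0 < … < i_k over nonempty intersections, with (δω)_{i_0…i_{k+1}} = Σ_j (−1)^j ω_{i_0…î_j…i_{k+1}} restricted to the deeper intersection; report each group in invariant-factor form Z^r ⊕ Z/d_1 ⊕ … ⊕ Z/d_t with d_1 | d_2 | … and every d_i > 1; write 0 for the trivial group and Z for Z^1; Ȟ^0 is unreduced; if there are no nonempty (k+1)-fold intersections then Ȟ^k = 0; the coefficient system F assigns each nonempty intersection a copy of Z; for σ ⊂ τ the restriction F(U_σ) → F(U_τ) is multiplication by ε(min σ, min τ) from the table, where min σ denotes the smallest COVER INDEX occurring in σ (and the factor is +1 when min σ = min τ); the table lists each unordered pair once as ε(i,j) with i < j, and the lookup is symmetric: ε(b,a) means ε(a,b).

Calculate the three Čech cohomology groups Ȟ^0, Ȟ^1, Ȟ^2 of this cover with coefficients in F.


nerve of the cover:
  U12={t5} U13={t7} U23={t8}
C dims 3,3; δ0: rk 2, SNF 1^2
Ȟ^0 = (3 − 2) − 0 = 1, so Ȟ^0 ≅ Z
Ȟ^1 = (3 − 0) − 2 = 1, so Ȟ^1 ≅ Z
Ȟ^2 = (0 − 0) − 0 = 0, so Ȟ^2 ≅ 0

Ȟ^0 = Z, Ȟ^1 = Z and Ȟ^2 = 0


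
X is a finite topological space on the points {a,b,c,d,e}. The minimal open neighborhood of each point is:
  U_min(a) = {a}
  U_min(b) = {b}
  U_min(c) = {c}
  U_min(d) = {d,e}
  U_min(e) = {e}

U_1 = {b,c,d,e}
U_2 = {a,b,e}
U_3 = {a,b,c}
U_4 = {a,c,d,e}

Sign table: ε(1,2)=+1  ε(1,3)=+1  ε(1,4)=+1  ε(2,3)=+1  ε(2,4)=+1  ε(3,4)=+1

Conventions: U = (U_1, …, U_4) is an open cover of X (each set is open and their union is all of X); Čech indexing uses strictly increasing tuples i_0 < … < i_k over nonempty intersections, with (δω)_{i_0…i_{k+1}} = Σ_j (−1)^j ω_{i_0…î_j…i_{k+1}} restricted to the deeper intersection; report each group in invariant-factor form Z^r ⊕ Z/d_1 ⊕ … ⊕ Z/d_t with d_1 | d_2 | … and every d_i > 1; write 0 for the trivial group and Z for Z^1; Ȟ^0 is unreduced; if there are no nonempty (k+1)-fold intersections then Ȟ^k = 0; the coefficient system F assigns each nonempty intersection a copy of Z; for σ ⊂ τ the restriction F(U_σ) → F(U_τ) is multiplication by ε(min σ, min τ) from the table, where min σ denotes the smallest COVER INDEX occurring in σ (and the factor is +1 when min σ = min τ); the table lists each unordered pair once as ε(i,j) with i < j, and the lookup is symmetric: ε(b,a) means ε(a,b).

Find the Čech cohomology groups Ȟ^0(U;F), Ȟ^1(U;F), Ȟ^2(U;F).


Ȟ^0(U;F) ≅ Z; Ȟ^1(U;F) ≅ 0; Ȟ^2(U;F) ≅ Z

cover nerve:
  U12={b,e} U13={b,c} U14={c,d,e} U23={a,b} U24={a,e} U34={a,c}
  U123={b} U124={e} U134={c} U234={a}
C dims 4,6,4; δ0: rk 3, SNF 1^3; δ1: rk 3, SNF 1^3
Ȟ^0: (4−3)−0=1 ⇒ Z
Ȟ^1: (6−3)−3=0 ⇒ 0
Ȟ^2: (4−0)−3=1 ⇒ Z


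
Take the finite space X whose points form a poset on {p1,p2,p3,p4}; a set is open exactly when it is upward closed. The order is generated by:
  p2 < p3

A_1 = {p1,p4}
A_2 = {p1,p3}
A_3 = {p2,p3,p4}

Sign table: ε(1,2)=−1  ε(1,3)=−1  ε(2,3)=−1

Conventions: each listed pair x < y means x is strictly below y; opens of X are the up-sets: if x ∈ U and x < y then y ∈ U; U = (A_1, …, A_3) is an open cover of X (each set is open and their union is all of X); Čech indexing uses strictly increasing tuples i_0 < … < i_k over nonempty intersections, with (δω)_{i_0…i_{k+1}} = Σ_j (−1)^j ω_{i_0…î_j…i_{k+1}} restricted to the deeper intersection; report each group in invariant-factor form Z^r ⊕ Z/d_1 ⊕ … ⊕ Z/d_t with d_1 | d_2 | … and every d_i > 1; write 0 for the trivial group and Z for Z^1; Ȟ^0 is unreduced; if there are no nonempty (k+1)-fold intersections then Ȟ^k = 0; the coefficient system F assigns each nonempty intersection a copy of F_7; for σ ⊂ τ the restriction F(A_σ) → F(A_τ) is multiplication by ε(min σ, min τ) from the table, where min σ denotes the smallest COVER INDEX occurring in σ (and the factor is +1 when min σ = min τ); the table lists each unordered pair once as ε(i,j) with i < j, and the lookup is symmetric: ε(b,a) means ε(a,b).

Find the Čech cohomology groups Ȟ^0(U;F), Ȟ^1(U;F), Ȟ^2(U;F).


Ȟ^0 ≅ 0; Ȟ^1 ≅ 0; Ȟ^2 ≅ 0

intersection data:
  A12={p1} A13={p4} A23={p3}
C dims 3,3; δ0: rk_F7 3
Ȟ^0 = (3 − 3) − 0 = 0, so Ȟ^0 ≅ 0
Ȟ^1 = (3 − 0) − 3 = 0, so Ȟ^1 ≅ 0
Ȟ^2 = (0 − 0) − 0 = 0, so Ȟ^2 ≅ 0


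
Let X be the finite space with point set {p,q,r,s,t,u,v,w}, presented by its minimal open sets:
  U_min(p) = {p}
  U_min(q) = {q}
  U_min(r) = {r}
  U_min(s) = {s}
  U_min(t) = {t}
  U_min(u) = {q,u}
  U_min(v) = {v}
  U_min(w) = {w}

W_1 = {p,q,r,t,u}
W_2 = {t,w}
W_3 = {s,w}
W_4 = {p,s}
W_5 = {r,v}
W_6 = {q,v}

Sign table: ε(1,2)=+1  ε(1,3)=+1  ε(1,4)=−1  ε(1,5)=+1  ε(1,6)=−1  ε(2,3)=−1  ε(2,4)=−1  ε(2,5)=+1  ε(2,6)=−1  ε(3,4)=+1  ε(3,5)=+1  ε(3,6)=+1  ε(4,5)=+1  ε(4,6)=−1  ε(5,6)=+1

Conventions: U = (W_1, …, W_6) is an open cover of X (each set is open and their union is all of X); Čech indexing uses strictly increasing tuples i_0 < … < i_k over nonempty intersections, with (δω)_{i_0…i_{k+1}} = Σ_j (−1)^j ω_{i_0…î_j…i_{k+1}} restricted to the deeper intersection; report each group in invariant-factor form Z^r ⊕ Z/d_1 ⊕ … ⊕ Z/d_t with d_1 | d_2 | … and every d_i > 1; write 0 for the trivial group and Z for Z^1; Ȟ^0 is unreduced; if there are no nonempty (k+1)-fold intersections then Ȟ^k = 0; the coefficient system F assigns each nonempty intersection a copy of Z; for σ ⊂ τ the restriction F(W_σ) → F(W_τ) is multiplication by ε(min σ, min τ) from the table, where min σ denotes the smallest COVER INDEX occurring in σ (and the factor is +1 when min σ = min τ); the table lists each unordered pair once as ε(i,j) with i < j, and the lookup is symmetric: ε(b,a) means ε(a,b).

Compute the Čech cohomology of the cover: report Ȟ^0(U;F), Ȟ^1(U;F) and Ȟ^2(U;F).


nonempty overlaps:
  W12={t} W14={p} W15={r} W16={q} W23={w} W34={s} W56={v}
C dims 6,7; δ0: rk 6, SNF 1^5·2
degree 0: 6−6−0 = 0 → Ȟ^0 ≅ 0
degree 1: 7−0−6 = 1 plus torsion [2] → Ȟ^1 ≅ Z ⊕ Z/2
degree 2: 0−0−0 = 0 → Ȟ^2 ≅ 0

Ȟ^0 ≅ 0, Ȟ^1 ≅ Z ⊕ Z/2, Ȟ^2 ≅ 0


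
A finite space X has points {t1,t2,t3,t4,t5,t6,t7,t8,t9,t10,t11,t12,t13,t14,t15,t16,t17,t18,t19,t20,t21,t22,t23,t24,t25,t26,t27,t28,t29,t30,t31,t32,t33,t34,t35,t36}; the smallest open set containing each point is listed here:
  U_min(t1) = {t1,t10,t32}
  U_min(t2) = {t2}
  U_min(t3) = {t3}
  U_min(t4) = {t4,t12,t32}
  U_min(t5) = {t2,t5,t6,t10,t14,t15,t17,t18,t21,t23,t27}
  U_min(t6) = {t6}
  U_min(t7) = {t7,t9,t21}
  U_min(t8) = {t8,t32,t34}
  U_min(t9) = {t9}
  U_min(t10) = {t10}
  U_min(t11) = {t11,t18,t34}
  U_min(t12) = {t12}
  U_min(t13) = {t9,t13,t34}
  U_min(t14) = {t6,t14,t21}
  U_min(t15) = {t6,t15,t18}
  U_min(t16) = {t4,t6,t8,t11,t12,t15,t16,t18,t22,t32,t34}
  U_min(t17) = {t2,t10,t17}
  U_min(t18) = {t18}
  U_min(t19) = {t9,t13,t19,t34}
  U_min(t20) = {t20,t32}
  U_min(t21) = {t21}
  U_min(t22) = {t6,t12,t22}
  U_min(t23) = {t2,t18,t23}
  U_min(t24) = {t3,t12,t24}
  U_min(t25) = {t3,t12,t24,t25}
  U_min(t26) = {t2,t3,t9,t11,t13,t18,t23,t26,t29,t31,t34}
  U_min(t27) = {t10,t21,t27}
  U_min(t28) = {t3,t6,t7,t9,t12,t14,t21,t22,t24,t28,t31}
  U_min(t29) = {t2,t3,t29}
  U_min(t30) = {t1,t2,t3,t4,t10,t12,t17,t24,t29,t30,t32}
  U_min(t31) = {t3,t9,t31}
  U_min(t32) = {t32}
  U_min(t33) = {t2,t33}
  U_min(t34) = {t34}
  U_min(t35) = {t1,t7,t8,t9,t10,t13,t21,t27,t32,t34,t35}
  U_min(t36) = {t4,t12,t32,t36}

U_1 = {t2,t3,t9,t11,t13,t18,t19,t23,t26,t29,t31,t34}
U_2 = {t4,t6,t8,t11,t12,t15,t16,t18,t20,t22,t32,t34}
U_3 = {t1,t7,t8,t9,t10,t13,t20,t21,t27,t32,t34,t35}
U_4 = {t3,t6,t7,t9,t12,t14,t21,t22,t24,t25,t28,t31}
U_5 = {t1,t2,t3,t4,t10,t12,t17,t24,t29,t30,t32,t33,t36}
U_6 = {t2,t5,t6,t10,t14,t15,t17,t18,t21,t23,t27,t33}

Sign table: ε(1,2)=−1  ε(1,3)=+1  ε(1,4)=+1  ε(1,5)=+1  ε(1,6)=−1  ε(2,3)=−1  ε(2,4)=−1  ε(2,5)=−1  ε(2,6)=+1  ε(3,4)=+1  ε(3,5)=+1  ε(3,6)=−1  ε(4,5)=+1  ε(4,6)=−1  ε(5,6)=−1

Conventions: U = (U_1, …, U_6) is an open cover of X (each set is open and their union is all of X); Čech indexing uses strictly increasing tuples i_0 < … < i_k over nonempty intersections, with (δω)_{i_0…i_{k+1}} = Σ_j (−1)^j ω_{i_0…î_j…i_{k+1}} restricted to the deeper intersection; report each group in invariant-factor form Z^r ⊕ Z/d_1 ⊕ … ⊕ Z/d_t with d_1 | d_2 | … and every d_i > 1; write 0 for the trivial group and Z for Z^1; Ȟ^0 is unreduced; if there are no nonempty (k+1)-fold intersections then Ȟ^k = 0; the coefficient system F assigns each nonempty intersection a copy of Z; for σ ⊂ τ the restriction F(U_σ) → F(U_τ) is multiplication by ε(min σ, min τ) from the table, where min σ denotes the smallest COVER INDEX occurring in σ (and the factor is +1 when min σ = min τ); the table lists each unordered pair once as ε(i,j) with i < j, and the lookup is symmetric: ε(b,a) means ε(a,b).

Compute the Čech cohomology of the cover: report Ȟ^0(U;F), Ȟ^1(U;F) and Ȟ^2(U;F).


intersection data:
  U12={t11,t18,t34} U13={t9,t13,t34} U14={t3,t9,t31} U15={t2,t3,t29} U16={t2,t18,t23} U23={t8,t20,t32,t34} U24={t6,t12,t22} U25={t4,t12,t32} U26={t6,t15,t18} U34={t7,t9,t21} U35={t1,t10,t32} U36={t10,t21,t27} U45={t3,t12,t24} U46={t6,t14,t21} U56={t2,t10,t17,t33}
  U123={t34} U126={t18} U134={t9} U145={t3} U156={t2} U235={t32} U245={t12} U246={t6} U346={t21} U356={t10}
C dims 6,15,10; δ0: rk 5, SNF 1^5; δ1: rk 10, SNF 1^9·2
Ȟ^0 = (6 − 5) − 0 = 1, so Ȟ^0 ≅ Z
Ȟ^1 = (15 − 10) − 5 = 0, so Ȟ^1 ≅ 0
Ȟ^2 = (10 − 0) − 10 = 0 plus torsion [2], so Ȟ^2 ≅ Z/2

Ȟ^0 = Z, Ȟ^1 = 0 and Ȟ^2 = Z/2


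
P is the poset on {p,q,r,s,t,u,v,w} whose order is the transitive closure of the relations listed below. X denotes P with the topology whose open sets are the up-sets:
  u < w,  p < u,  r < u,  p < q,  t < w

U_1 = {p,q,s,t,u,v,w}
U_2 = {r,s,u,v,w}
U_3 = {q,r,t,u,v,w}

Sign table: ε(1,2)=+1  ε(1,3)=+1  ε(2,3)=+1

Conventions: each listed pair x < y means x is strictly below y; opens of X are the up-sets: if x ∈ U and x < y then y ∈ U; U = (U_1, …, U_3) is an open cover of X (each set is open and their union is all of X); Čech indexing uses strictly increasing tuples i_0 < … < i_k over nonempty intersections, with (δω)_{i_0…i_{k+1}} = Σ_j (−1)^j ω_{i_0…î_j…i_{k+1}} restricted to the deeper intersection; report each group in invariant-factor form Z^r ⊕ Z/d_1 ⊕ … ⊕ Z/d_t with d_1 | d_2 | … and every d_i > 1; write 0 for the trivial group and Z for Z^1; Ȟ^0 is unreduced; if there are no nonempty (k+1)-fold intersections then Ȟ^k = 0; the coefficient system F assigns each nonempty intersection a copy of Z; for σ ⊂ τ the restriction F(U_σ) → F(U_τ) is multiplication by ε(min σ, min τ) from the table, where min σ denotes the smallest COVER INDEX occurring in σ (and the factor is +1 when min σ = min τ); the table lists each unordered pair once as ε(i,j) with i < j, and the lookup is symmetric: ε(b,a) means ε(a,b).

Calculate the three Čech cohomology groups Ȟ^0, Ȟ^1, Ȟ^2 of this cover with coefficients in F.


Ȟ^0 = Z,  Ȟ^1 = 0,  Ȟ^2 = 0

nerve simplices:
  U12={s,u,v,w} U13={q,t,u,v,w} U23={r,u,v,w}
  U123={u,v,w}
C dims 3,3,1; δ0: rk 2, SNF 1^2; δ1: rk 1, SNF 1^1
degree 0: 3−2−0 = 1 → Ȟ^0 ≅ Z
degree 1: 3−1−2 = 0 → Ȟ^1 ≅ 0
degree 2: 1−0−1 = 0 → Ȟ^2 ≅ 0


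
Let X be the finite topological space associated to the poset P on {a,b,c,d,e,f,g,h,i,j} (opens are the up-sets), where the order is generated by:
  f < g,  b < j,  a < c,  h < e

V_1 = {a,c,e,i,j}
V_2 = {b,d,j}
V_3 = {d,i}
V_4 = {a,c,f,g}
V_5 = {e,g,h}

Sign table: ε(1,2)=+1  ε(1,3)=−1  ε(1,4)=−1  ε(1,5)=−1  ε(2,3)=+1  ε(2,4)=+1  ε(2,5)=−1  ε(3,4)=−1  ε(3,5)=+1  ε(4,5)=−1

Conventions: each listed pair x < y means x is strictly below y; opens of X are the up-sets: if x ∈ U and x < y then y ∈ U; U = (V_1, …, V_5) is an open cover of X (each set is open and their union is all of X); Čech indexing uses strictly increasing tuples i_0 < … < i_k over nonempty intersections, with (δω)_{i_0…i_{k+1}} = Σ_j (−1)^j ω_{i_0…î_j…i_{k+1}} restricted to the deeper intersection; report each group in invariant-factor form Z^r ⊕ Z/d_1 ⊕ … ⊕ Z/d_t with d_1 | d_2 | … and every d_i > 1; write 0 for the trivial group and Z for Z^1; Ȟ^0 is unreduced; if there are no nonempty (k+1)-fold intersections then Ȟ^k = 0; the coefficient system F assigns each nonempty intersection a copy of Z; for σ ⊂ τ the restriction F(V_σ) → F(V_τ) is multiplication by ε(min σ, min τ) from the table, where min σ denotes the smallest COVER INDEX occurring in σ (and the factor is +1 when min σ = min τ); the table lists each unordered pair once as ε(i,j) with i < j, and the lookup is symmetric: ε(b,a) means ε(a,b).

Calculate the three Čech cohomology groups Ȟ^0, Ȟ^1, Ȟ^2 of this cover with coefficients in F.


intersection data:
  V12={j} V13={i} V14={a,c} V15={e} V23={d} V45={g}
C dims 5,6; δ0: rk 5, SNF 1^4·2
Ȟ^0 = (5 − 5) − 0 = 0, so Ȟ^0 ≅ 0
Ȟ^1 = (6 − 0) − 5 = 1 plus torsion [2], so Ȟ^1 ≅ Z ⊕ Z/2
Ȟ^2 = (0 − 0) − 0 = 0, so Ȟ^2 ≅ 0

Ȟ^0(U;F) ≅ 0, Ȟ^1(U;F) ≅ Z ⊕ Z/2 and Ȟ^2(U;F) ≅ 0


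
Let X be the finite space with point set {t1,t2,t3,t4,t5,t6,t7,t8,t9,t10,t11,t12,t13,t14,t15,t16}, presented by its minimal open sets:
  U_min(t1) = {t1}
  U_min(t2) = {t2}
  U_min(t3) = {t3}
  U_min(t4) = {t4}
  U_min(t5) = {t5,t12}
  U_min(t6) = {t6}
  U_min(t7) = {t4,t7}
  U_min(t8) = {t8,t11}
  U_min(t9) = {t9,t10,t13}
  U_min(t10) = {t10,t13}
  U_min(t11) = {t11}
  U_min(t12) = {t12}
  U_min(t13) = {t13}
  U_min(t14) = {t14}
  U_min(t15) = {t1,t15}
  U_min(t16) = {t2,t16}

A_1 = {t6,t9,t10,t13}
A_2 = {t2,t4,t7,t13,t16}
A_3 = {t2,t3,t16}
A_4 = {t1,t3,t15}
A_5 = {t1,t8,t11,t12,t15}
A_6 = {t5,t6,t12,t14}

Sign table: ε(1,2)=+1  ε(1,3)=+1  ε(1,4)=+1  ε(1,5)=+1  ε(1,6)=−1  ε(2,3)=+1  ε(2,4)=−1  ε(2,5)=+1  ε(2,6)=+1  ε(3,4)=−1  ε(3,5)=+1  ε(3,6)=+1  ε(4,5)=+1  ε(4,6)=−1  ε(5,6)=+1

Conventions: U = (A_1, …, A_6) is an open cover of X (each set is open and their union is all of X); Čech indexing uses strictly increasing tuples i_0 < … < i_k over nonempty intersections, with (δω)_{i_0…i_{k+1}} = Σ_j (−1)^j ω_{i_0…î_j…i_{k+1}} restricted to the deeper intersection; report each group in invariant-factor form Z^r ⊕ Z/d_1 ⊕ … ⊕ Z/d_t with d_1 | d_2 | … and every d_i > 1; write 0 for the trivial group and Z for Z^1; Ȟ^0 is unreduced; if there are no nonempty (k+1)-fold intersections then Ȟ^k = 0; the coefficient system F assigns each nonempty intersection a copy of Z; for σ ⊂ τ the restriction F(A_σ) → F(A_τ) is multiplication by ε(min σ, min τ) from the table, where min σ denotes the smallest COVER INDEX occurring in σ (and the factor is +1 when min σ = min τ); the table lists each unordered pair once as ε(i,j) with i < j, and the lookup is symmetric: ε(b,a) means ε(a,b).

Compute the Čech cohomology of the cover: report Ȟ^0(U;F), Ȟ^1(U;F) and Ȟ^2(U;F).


Ȟ^0 ≅ Z, Ȟ^1 ≅ Z, Ȟ^2 ≅ 0

nonempty intersections:
  A12={t13} A16={t6} A23={t2,t16} A34={t3} A45={t1,t15} A56={t12}
C dims 6,6; δ0: rk 5, SNF 1^5
Ȟ^0: (6−5)−0=1 ⇒ Z
Ȟ^1: (6−0)−5=1 ⇒ Z
Ȟ^2: (0−0)−0=0 ⇒ 0


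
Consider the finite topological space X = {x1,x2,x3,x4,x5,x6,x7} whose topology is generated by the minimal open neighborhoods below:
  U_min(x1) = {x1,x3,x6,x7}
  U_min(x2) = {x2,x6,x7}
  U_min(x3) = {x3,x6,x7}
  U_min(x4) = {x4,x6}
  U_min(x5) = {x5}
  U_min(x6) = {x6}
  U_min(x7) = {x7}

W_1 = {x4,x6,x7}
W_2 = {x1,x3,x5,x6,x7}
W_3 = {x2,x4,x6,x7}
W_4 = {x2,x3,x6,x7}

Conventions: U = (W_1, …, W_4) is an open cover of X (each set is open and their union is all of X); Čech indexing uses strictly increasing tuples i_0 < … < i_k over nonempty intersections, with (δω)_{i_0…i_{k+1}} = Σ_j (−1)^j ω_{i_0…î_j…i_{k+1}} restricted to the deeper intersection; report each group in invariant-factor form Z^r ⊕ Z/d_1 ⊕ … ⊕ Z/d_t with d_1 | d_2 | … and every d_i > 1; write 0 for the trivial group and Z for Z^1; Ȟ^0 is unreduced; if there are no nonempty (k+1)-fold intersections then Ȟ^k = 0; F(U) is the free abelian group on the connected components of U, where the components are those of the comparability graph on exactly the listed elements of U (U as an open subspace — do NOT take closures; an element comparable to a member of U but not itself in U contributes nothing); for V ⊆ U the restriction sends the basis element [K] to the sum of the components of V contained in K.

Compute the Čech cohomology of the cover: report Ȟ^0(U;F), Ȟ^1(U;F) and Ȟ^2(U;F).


Ȟ^0 ≅ Z^2, Ȟ^1 ≅ 0 and Ȟ^2 ≅ 0

nerve of the cover:
  W12={x6,x7} W13={x4,x6,x7} W14={x6,x7} W23={x6,x7} W24={x3,x6,x7} W34={x2,x6,x7}
  W123={x6,x7} W124={x6,x7} W134={x6,x7} W234={x6,x7}
  W1234={x6,x7}
components per intersection:
  W1: {x4,x6} {x7}
  W2: {x1,x3,x6,x7} {x5}
  W3: {x2,x4,x6,x7}
  W4: {x2,x3,x6,x7}
  W12: {x6} {x7}
  W13: {x4,x6} {x7}
  W14: {x6} {x7}
  W23: {x6} {x7}
  W24: {x3,x6,x7}
  W34: {x2,x6,x7}
  W123: {x6} {x7}
  W124: {x6} {x7}
  W134: {x6} {x7}
  W234: {x6} {x7}
  W1234: {x6} {x7}
C dims 6,10,8,2; δ0: rk 4, SNF 1^4; δ1: rk 6, SNF 1^6; δ2: rk 2, SNF 1^2
Ȟ^0 = (6 − 4) − 0 = 2, so Ȟ^0 ≅ Z^2
Ȟ^1 = (10 − 6) − 4 = 0, so Ȟ^1 ≅ 0
Ȟ^2 = (8 − 2) − 6 = 0, so Ȟ^2 ≅ 0
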